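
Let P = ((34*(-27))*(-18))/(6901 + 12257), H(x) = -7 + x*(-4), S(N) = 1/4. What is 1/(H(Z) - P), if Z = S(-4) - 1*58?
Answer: 3193/712478 ≈ 0.0044815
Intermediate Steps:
S(N) = ¼
Z = -231/4 (Z = ¼ - 1*58 = ¼ - 58 = -231/4 ≈ -57.750)
H(x) = -7 - 4*x
P = 2754/3193 (P = -918*(-18)/19158 = 16524*(1/19158) = 2754/3193 ≈ 0.86251)
1/(H(Z) - P) = 1/((-7 - 4*(-231/4)) - 1*2754/3193) = 1/((-7 + 231) - 2754/3193) = 1/(224 - 2754/3193) = 1/(712478/3193) = 3193/712478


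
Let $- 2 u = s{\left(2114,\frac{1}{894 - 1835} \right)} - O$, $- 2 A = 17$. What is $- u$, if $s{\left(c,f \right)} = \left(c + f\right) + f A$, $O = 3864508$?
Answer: $- \frac{7269025493}{3764} \approx -1.9312 \cdot 10^{6}$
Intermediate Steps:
$A = - \frac{17}{2}$ ($A = \left(- \frac{1}{2}\right) 17 = - \frac{17}{2} \approx -8.5$)
$s{\left(c,f \right)} = c - \frac{15 f}{2}$ ($s{\left(c,f \right)} = \left(c + f\right) + f \left(- \frac{17}{2}\right) = \left(c + f\right) - \frac{17 f}{2} = c - \frac{15 f}{2}$)
$u = \frac{7269025493}{3764}$ ($u = - \frac{\left(2114 - \frac{15}{2 \left(894 - 1835\right)}\right) - 3864508}{2} = - \frac{\left(2114 - \frac{15}{2 \left(-941\right)}\right) - 3864508}{2} = - \frac{\left(2114 - - \frac{15}{1882}\right) - 3864508}{2} = - \frac{\left(2114 + \frac{15}{1882}\right) - 3864508}{2} = - \frac{\frac{3978563}{1882} - 3864508}{2} = \left(- \frac{1}{2}\right) \left(- \frac{7269025493}{1882}\right) = \frac{7269025493}{3764} \approx 1.9312 \cdot 10^{6}$)
$- u = \left(-1\right) \frac{7269025493}{3764} = - \frac{7269025493}{3764}$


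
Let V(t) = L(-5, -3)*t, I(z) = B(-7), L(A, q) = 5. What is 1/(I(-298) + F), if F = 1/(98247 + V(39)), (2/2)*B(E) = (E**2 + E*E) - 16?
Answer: 98442/8072245 ≈ 0.012195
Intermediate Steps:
B(E) = -16 + 2*E**2 (B(E) = (E**2 + E*E) - 16 = (E**2 + E**2) - 16 = 2*E**2 - 16 = -16 + 2*E**2)
I(z) = 82 (I(z) = -16 + 2*(-7)**2 = -16 + 2*49 = -16 + 98 = 82)
V(t) = 5*t
F = 1/98442 (F = 1/(98247 + 5*39) = 1/(98247 + 195) = 1/98442 ≈ 1.0158e-5)
1/(I(-298) + F) = 1/(82 + 1/98442) = 1/(8072245/98442) = 98442/8072245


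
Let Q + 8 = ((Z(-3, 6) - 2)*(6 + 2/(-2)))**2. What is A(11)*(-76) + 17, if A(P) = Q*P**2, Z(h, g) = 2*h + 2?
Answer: -8202815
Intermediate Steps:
Z(h, g) = 2 + 2*h
Q = 892 (Q = -8 + (((2 + 2*(-3)) - 2)*(6 + 2/(-2)))**2 = -8 + (((2 - 6) - 2)*(6 + 2*(-1/2)))**2 = -8 + ((-4 - 2)*(6 - 1))**2 = -8 + (-6*5)**2 = -8 + (-30)**2 = -8 + 900 = 892)
A(P) = 892*P**2
A(11)*(-76) + 17 = (892*11**2)*(-76) + 17 = (892*121)*(-76) + 17 = 107932*(-76) + 17 = -8202832 + 17 = -8202815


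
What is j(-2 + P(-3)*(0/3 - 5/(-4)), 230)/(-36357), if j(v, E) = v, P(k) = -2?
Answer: 3/24238 ≈ 0.00012377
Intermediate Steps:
j(-2 + P(-3)*(0/3 - 5/(-4)), 230)/(-36357) = (-2 - 2*(0/3 - 5/(-4)))/(-36357) = (-2 - 2*(0*(⅓) - 5*(-¼)))*(-1/36357) = (-2 - 2*(0 + 5/4))*(-1/36357) = (-2 - 2*5/4)*(-1/36357) = (-2 - 5/2)*(-1/36357) = -9/2*(-1/36357) = 3/24238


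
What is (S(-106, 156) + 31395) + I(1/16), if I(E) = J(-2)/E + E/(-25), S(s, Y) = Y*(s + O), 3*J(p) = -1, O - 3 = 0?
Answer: 18385997/1200 ≈ 15322.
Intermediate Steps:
O = 3 (O = 3 + 0 = 3)
J(p) = -⅓ (J(p) = (⅓)*(-1) = -⅓)
S(s, Y) = Y*(3 + s) (S(s, Y) = Y*(s + 3) = Y*(3 + s))
I(E) = -1/(3*E) - E/25 (I(E) = -1/(3*E) + E/(-25) = -1/(3*E) + E*(-1/25) = -1/(3*E) - E/25)
(S(-106, 156) + 31395) + I(1/16) = (156*(3 - 106) + 31395) + (-1/(3*(1/16)) - 1/25/16) = (156*(-103) + 31395) + (-1/(3*1/16) - 1/25*1/16) = (-16068 + 31395) + (-⅓*16 - 1/400) = 15327 + (-16/3 - 1/400) = 15327 - 6403/1200 = 18385997/1200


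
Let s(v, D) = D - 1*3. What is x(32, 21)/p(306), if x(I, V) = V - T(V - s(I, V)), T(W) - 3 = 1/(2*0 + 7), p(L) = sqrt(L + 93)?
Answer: 125*sqrt(399)/2793 ≈ 0.89398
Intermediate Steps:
s(v, D) = -3 + D (s(v, D) = D - 3 = -3 + D)
p(L) = sqrt(93 + L)
T(W) = 22/7 (T(W) = 3 + 1/(2*0 + 7) = 3 + 1/(0 + 7) = 3 + 1/7 = 22/7)
x(I, V) = -22/7 + V (x(I, V) = V - 1*22/7 = V - 22/7 = -22/7 + V)
x(32, 21)/p(306) = (-22/7 + 21)/(sqrt(93 + 306)) = 125/(7*(sqrt(399))) = 125*(sqrt(399)/399)/7 = 125*sqrt(399)/2793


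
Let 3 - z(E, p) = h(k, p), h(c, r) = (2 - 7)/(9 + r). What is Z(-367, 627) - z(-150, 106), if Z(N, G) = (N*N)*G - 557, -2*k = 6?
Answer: 1942337188/23 ≈ 8.4449e+7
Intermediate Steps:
k = -3 (k = -½*6 = -3)
h(c, r) = -5/(9 + r)
Z(N, G) = -557 + G*N² (Z(N, G) = N²*G - 557 = G*N² - 557 = -557 + G*N²)
z(E, p) = 3 + 5/(9 + p) (z(E, p) = 3 - (-5)/(9 + p) = 3 + 5/(9 + p))
Z(-367, 627) - z(-150, 106) = (-557 + 627*(-367)²) - (32 + 3*106)/(9 + 106) = (-557 + 627*134689) - (32 + 318)/115 = (-557 + 84450003) - 350/115 = 84449446 - 1*70/23 = 84449446 - 70/23 = 1942337188/23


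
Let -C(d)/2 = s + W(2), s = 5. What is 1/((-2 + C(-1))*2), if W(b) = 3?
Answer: -1/36 ≈ -0.027778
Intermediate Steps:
C(d) = -16 (C(d) = -2*(5 + 3) = -2*8 = -16)
1/((-2 + C(-1))*2) = 1/((-2 - 16)*2) = 1/(-18*2) = 1/(-36) = -1/36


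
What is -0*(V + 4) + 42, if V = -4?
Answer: 42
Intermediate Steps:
-0*(V + 4) + 42 = -0*(-4 + 4) + 42 = -0*0 + 42 = -14*0 + 42 = 0 + 42 = 42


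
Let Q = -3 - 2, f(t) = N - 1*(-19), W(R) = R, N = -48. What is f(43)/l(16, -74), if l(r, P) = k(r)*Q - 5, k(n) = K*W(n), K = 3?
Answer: 29/245 ≈ 0.11837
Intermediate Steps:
f(t) = -29 (f(t) = -48 - 1*(-19) = -48 + 19 = -29)
Q = -5
k(n) = 3*n
l(r, P) = -5 - 15*r (l(r, P) = (3*r)*(-5) - 5 = -15*r - 5 = -5 - 15*r)
f(43)/l(16, -74) = -29/(-5 - 15*16) = -29/(-5 - 240) = -29/(-245) = -29*(-1/245) = 29/245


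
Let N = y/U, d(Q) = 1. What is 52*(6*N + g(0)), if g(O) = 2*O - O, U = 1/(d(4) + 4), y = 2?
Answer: 3120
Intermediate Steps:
U = 1/5 (U = 1/(1 + 4) = 1/5 ≈ 0.20000)
g(O) = O
N = 10 (N = 2/(1/5) = 2*5 = 10)
52*(6*N + g(0)) = 52*(6*10 + 0) = 52*(60 + 0) = 52*60 = 3120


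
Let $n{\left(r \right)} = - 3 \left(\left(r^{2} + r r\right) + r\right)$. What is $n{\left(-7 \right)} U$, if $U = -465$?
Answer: $126945$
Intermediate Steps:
$n{\left(r \right)} = - 6 r^{2} - 3 r$ ($n{\left(r \right)} = - 3 \left(\left(r^{2} + r^{2}\right) + r\right) = - 3 \left(2 r^{2} + r\right) = - 3 \left(r + 2 r^{2}\right) = - 6 r^{2} - 3 r$)
$n{\left(-7 \right)} U = \left(-3\right) \left(-7\right) \left(1 + 2 \left(-7\right)\right) \left(-465\right) = \left(-3\right) \left(-7\right) \left(1 - 14\right) \left(-465\right) = \left(-3\right) \left(-7\right) \left(-13\right) \left(-465\right) = \left(-273\right) \left(-465\right) = 126945$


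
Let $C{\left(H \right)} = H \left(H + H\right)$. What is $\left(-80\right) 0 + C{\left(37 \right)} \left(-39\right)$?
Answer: $-106782$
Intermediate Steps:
$C{\left(H \right)} = 2 H^{2}$ ($C{\left(H \right)} = H 2 H = 2 H^{2}$)
$\left(-80\right) 0 + C{\left(37 \right)} \left(-39\right) = \left(-80\right) 0 + 2 \cdot 37^{2} \left(-39\right) = 0 + 2 \cdot 1369 \left(-39\right) = 0 + 2738 \left(-39\right) = 0 - 106782 = -106782$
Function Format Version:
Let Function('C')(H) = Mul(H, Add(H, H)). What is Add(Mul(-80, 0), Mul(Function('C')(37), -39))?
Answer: -106782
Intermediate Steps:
Function('C')(H) = Mul(2, Pow(H, 2)) (Function('C')(H) = Mul(H, Mul(2, H)) = Mul(2, Pow(H, 2)))
Add(Mul(-80, 0), Mul(Function('C')(37), -39)) = Add(Mul(-80, 0), Mul(Mul(2, Pow(37, 2)), -39)) = Add(0, Mul(Mul(2, 1369), -39)) = Add(0, Mul(2738, -39)) = Add(0, -106782) = -106782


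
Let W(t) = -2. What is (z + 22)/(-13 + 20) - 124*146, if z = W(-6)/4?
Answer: -253413/14 ≈ -18101.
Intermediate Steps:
z = -½ (z = -2/4 = -2*¼ = -½ ≈ -0.50000)
(z + 22)/(-13 + 20) - 124*146 = (-½ + 22)/(-13 + 20) - 124*146 = (43/2)/7 - 18104 = (43/2)*(⅐) - 18104 = 43/14 - 18104 = -253413/14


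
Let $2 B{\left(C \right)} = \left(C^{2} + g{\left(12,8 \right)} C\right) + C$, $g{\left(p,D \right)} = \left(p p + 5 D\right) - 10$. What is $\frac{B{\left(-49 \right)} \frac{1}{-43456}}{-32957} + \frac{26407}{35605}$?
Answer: $\frac{5402778755987}{7284678178880} \approx 0.74166$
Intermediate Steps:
$g{\left(p,D \right)} = -10 + p^{2} + 5 D$ ($g{\left(p,D \right)} = \left(p^{2} + 5 D\right) - 10 = -10 + p^{2} + 5 D$)
$B{\left(C \right)} = \frac{C^{2}}{2} + \frac{175 C}{2}$ ($B{\left(C \right)} = \frac{\left(C^{2} + \left(-10 + 12^{2} + 5 \cdot 8\right) C\right) + C}{2} = \frac{\left(C^{2} + \left(-10 + 144 + 40\right) C\right) + C}{2} = \frac{\left(C^{2} + 174 C\right) + C}{2} = \frac{C^{2} + 175 C}{2} = \frac{C^{2}}{2} + \frac{175 C}{2}$)
$\frac{B{\left(-49 \right)} \frac{1}{-43456}}{-32957} + \frac{26407}{35605} = \frac{\frac{1}{2} \left(-49\right) \left(175 - 49\right) \frac{1}{-43456}}{-32957} + \frac{26407}{35605} = \frac{1}{2} \left(-49\right) 126 \left(- \frac{1}{43456}\right) \left(- \frac{1}{32957}\right) + 26407 \cdot \frac{1}{35605} = \left(-3087\right) \left(- \frac{1}{43456}\right) \left(- \frac{1}{32957}\right) + \frac{26407}{35605} = \frac{441}{6208} \left(- \frac{1}{32957}\right) + \frac{26407}{35605} = - \frac{441}{204597056} + \frac{26407}{35605} = \frac{5402778755987}{7284678178880}$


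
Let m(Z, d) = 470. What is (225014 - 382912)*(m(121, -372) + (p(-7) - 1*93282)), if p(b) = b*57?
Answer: 14717830478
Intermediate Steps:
p(b) = 57*b
(225014 - 382912)*(m(121, -372) + (p(-7) - 1*93282)) = (225014 - 382912)*(470 + (57*(-7) - 1*93282)) = -157898*(470 + (-399 - 93282)) = -157898*(470 - 93681) = -157898*(-93211) = 14717830478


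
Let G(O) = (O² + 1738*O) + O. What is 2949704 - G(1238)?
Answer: -735822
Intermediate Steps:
G(O) = O² + 1739*O
2949704 - G(1238) = 2949704 - 1238*(1739 + 1238) = 2949704 - 1238*2977 = 2949704 - 1*3685526 = 2949704 - 3685526 = -735822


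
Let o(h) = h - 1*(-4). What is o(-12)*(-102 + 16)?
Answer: 688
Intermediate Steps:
o(h) = 4 + h (o(h) = h + 4 = 4 + h)
o(-12)*(-102 + 16) = (4 - 12)*(-102 + 16) = -8*(-86) = 688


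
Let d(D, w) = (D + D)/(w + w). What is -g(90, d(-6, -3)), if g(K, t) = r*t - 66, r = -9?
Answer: 84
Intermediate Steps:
d(D, w) = D/w (d(D, w) = (2*D)/((2*w)) = (2*D)*(1/(2*w)) = D/w)
g(K, t) = -66 - 9*t (g(K, t) = -9*t - 66 = -66 - 9*t)
-g(90, d(-6, -3)) = -(-66 - (-54)/(-3)) = -(-66 - (-54)*(-1)/3) = -(-66 - 9*2) = -(-66 - 18) = -1*(-84) = 84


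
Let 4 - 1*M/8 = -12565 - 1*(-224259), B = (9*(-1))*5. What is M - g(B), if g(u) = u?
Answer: -1693475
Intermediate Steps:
B = -45 (B = -9*5 = -45)
M = -1693520 (M = 32 - 8*(-12565 - 1*(-224259)) = 32 - 8*(-12565 + 224259) = 32 - 8*211694 = 32 - 1693552 = -1693520)
M - g(B) = -1693520 - 1*(-45) = -1693520 + 45 = -1693475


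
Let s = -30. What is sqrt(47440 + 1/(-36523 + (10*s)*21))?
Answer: 3*sqrt(9666212724993)/42823 ≈ 217.81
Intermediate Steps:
sqrt(47440 + 1/(-36523 + (10*s)*21)) = sqrt(47440 + 1/(-36523 + (10*(-30))*21)) = sqrt(47440 + 1/(-36523 - 300*21)) = sqrt(47440 + 1/(-36523 - 6300)) = sqrt(47440 + 1/(-42823)) = sqrt(47440 - 1/42823) = sqrt(2031523119/42823) = 3*sqrt(9666212724993)/42823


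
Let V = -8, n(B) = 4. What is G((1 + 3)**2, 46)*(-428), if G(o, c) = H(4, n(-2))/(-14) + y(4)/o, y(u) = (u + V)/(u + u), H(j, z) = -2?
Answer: -2675/56 ≈ -47.768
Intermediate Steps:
y(u) = (-8 + u)/(2*u) (y(u) = (u - 8)/(u + u) = (-8 + u)/((2*u)) = (-8 + u)*(1/(2*u)) = (-8 + u)/(2*u))
G(o, c) = 1/7 - 1/(2*o) (G(o, c) = -2/(-14) + ((1/2)*(-8 + 4)/4)/o = -2*(-1/14) + ((1/2)*(1/4)*(-4))/o = 1/7 - 1/(2*o))
G((1 + 3)**2, 46)*(-428) = ((-7 + 2*(1 + 3)**2)/(14*((1 + 3)**2)))*(-428) = ((-7 + 2*4**2)/(14*(4**2)))*(-428) = ((1/14)*(-7 + 2*16)/16)*(-428) = ((1/14)*(1/16)*(-7 + 32))*(-428) = ((1/14)*(1/16)*25)*(-428) = (25/224)*(-428) = -2675/56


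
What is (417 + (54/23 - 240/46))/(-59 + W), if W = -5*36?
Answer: -9525/5497 ≈ -1.7328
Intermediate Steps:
W = -180
(417 + (54/23 - 240/46))/(-59 + W) = (417 + (54/23 - 240/46))/(-59 - 180) = (417 + (54*(1/23) - 240*1/46))/(-239) = (417 + (54/23 - 120/23))*(-1/239) = (417 - 66/23)*(-1/239) = (9525/23)*(-1/239) = -9525/5497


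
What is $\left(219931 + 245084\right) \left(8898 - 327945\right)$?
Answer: $-148361640705$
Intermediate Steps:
$\left(219931 + 245084\right) \left(8898 - 327945\right) = 465015 \left(-319047\right) = -148361640705$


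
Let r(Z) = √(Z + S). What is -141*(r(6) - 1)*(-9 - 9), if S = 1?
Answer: -2538 + 2538*√7 ≈ 4176.9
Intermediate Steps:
r(Z) = √(1 + Z) (r(Z) = √(Z + 1) = √(1 + Z))
-141*(r(6) - 1)*(-9 - 9) = -141*(√(1 + 6) - 1)*(-9 - 9) = -141*(√7 - 1)*(-18) = -141*(-1 + √7)*(-18) = -141*(18 - 18*√7) = -2538 + 2538*√7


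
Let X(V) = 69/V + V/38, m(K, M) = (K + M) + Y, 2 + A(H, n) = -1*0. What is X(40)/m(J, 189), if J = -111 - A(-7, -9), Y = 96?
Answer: 2111/133760 ≈ 0.015782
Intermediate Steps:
A(H, n) = -2 (A(H, n) = -2 - 1*0 = -2 + 0 = -2)
J = -109 (J = -111 - 1*(-2) = -111 + 2 = -109)
m(K, M) = 96 + K + M (m(K, M) = (K + M) + 96 = 96 + K + M)
X(V) = 69/V + V/38 (X(V) = 69/V + V*(1/38) = 69/V + V/38)
X(40)/m(J, 189) = (69/40 + (1/38)*40)/(96 - 109 + 189) = (69*(1/40) + 20/19)/176 = (69/40 + 20/19)*(1/176) = (2111/760)*(1/176) = 2111/133760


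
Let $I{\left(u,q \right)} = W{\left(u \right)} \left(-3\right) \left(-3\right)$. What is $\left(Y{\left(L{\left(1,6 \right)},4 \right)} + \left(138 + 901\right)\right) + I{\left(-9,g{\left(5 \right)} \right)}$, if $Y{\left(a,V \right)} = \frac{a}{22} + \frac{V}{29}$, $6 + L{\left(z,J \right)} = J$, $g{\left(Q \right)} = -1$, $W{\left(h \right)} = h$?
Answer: $\frac{27786}{29} \approx 958.14$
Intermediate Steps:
$L{\left(z,J \right)} = -6 + J$
$I{\left(u,q \right)} = 9 u$ ($I{\left(u,q \right)} = u \left(-3\right) \left(-3\right) = - 3 u \left(-3\right) = 9 u$)
$Y{\left(a,V \right)} = \frac{a}{22} + \frac{V}{29}$ ($Y{\left(a,V \right)} = a \frac{1}{22} + V \frac{1}{29} = \frac{a}{22} + \frac{V}{29}$)
$\left(Y{\left(L{\left(1,6 \right)},4 \right)} + \left(138 + 901\right)\right) + I{\left(-9,g{\left(5 \right)} \right)} = \left(\left(\frac{-6 + 6}{22} + \frac{1}{29} \cdot 4\right) + \left(138 + 901\right)\right) + 9 \left(-9\right) = \left(\left(\frac{1}{22} \cdot 0 + \frac{4}{29}\right) + 1039\right) - 81 = \left(\left(0 + \frac{4}{29}\right) + 1039\right) - 81 = \left(\frac{4}{29} + 1039\right) - 81 = \frac{30135}{29} - 81 = \frac{27786}{29}$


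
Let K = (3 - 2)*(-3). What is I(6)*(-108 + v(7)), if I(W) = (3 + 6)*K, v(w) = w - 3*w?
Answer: 3294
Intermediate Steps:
K = -3 (K = 1*(-3) = -3)
v(w) = -2*w
I(W) = -27 (I(W) = (3 + 6)*(-3) = 9*(-3) = -27)
I(6)*(-108 + v(7)) = -27*(-108 - 2*7) = -27*(-108 - 14) = -27*(-122) = 3294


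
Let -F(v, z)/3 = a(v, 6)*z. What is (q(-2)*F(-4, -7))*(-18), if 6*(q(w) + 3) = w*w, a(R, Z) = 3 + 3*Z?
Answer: 18522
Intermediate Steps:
F(v, z) = -63*z (F(v, z) = -3*(3 + 3*6)*z = -3*(3 + 18)*z = -63*z)
q(w) = -3 + w²/6 (q(w) = -3 + (w*w)/6 = -3 + w²/6)
(q(-2)*F(-4, -7))*(-18) = ((-3 + (⅙)*(-2)²)*(-63*(-7)))*(-18) = ((-3 + (⅙)*4)*441)*(-18) = ((-3 + ⅔)*441)*(-18) = -7/3*441*(-18) = -1029*(-18) = 18522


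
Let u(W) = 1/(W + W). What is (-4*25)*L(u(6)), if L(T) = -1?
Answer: 100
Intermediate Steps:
u(W) = 1/(2*W)
(-4*25)*L(u(6)) = -4*25*(-1) = -100*(-1) = 100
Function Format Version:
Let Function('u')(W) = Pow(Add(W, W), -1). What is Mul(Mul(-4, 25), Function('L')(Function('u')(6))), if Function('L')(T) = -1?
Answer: 100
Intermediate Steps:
Function('u')(W) = Mul(Rational(1, 2), Pow(W, -1)) (Function('u')(W) = Pow(Mul(2, W), -1) = Mul(Rational(1, 2), Pow(W, -1)))
Mul(Mul(-4, 25), Function('L')(Function('u')(6))) = Mul(Mul(-4, 25), -1) = Mul(-100, -1) = 100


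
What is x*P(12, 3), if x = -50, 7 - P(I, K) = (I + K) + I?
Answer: 1000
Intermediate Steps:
P(I, K) = 7 - K - 2*I (P(I, K) = 7 - ((I + K) + I) = 7 - (K + 2*I) = 7 + (-K - 2*I) = 7 - K - 2*I)
x*P(12, 3) = -50*(7 - 1*3 - 2*12) = -50*(7 - 3 - 24) = -50*(-20) = 1000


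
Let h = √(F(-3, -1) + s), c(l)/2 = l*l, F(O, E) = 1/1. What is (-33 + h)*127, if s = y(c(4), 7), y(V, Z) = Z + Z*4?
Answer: -3429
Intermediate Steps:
F(O, E) = 1
c(l) = 2*l² (c(l) = 2*(l*l) = 2*l²)
y(V, Z) = 5*Z (y(V, Z) = Z + 4*Z = 5*Z)
s = 35 (s = 5*7 = 35)
h = 6 (h = √(1 + 35) = √36 = 6)
(-33 + h)*127 = (-33 + 6)*127 = -27*127 = -3429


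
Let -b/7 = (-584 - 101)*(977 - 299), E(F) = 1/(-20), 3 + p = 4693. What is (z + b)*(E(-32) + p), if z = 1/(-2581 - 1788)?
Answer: 1332289356565511/87380 ≈ 1.5247e+10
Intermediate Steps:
p = 4690 (p = -3 + 4693 = 4690)
E(F) = -1/20
z = -1/4369 (z = 1/(-4369) = -1/4369 ≈ -0.00022889)
b = 3251010 (b = -7*(-584 - 101)*(977 - 299) = -(-4795)*678 = -7*(-464430) = 3251010)
(z + b)*(E(-32) + p) = (-1/4369 + 3251010)*(-1/20 + 4690) = (14203662689/4369)*(93799/20) = 1332289356565511/87380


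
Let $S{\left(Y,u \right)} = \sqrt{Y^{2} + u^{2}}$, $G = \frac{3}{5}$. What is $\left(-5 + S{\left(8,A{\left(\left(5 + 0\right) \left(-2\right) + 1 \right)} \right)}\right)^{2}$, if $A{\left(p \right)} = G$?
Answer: $\frac{\left(25 - \sqrt{1609}\right)^{2}}{25} \approx 9.1353$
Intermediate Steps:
$G = \frac{3}{5}$ ($G = 3 \cdot \frac{1}{5} = \frac{3}{5} \approx 0.6$)
$A{\left(p \right)} = \frac{3}{5}$
$\left(-5 + S{\left(8,A{\left(\left(5 + 0\right) \left(-2\right) + 1 \right)} \right)}\right)^{2} = \left(-5 + \sqrt{8^{2} + \left(\frac{3}{5}\right)^{2}}\right)^{2} = \left(-5 + \sqrt{64 + \frac{9}{25}}\right)^{2} = \left(-5 + \sqrt{\frac{1609}{25}}\right)^{2} = \left(-5 + \frac{\sqrt{1609}}{5}\right)^{2}$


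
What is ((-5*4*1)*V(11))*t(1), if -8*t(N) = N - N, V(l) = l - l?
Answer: 0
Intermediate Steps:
V(l) = 0
t(N) = 0 (t(N) = -(N - N)/8 = -⅛*0 = 0)
((-5*4*1)*V(11))*t(1) = ((-5*4*1)*0)*0 = (-20*1*0)*0 = -20*0*0 = 0*0 = 0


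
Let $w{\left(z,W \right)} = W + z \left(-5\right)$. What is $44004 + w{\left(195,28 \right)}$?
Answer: $43057$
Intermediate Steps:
$w{\left(z,W \right)} = W - 5 z$
$44004 + w{\left(195,28 \right)} = 44004 + \left(28 - 975\right) = 44004 - 947 = 43057$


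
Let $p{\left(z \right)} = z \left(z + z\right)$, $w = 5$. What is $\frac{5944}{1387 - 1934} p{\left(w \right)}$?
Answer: $- \frac{297200}{547} \approx -543.33$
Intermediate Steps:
$p{\left(z \right)} = 2 z^{2}$ ($p{\left(z \right)} = z 2 z = 2 z^{2}$)
$\frac{5944}{1387 - 1934} p{\left(w \right)} = \frac{5944}{1387 - 1934} \cdot 2 \cdot 5^{2} = \frac{5944}{-547} \cdot 2 \cdot 25 = 5944 \left(- \frac{1}{547}\right) 50 = \left(- \frac{5944}{547}\right) 50 = - \frac{297200}{547}$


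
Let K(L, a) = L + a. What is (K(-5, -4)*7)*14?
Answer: -882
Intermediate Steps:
(K(-5, -4)*7)*14 = ((-5 - 4)*7)*14 = -9*7*14 = -63*14 = -882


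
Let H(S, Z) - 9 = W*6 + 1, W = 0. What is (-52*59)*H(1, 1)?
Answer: -30680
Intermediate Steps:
H(S, Z) = 10 (H(S, Z) = 9 + (0*6 + 1) = 9 + (0 + 1) = 9 + 1 = 10)
(-52*59)*H(1, 1) = -52*59*10 = -3068*10 = -30680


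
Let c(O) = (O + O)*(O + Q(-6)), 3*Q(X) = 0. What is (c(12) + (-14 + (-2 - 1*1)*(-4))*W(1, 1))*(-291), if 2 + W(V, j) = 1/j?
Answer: -84390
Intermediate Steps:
W(V, j) = -2 + 1/j
Q(X) = 0 (Q(X) = (⅓)*0 = 0)
c(O) = 2*O² (c(O) = (O + O)*(O + 0) = (2*O)*O = 2*O²)
(c(12) + (-14 + (-2 - 1*1)*(-4))*W(1, 1))*(-291) = (2*12² + (-14 + (-2 - 1*1)*(-4))*(-2 + 1/1))*(-291) = (2*144 + (-14 + (-2 - 1)*(-4))*(-2 + 1))*(-291) = (288 + (-14 - 3*(-4))*(-1))*(-291) = (288 + (-14 + 12)*(-1))*(-291) = (288 - 2*(-1))*(-291) = (288 + 2)*(-291) = 290*(-291) = -84390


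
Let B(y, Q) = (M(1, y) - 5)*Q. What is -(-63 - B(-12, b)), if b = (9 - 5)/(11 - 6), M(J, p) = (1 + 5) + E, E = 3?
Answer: 331/5 ≈ 66.200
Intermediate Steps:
M(J, p) = 9 (M(J, p) = (1 + 5) + 3 = 6 + 3 = 9)
b = 4/5 ≈ 0.80000
B(y, Q) = 4*Q (B(y, Q) = (9 - 5)*Q = 4*Q)
-(-63 - B(-12, b)) = -(-63 - 4*4/5) = -(-63 - 1*16/5) = -(-63 - 16/5) = -1*(-331/5) = 331/5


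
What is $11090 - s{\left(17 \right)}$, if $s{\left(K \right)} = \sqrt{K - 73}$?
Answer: $11090 - 2 i \sqrt{14} \approx 11090.0 - 7.4833 i$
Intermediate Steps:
$s{\left(K \right)} = \sqrt{-73 + K}$
$11090 - s{\left(17 \right)} = 11090 - \sqrt{-73 + 17} = 11090 - \sqrt{-56} = 11090 - 2 i \sqrt{14}$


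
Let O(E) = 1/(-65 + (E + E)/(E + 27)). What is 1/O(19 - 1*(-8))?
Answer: -64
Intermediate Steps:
O(E) = 1/(-65 + 2*E/(27 + E)) (O(E) = 1/(-65 + (2*E)/(27 + E)) = 1/(-65 + 2*E/(27 + E)))
1/O(19 - 1*(-8)) = 1/((-27 - (19 - 1*(-8)))/(9*(195 + 7*(19 - 1*(-8))))) = 1/((-27 - (19 + 8))/(9*(195 + 7*(19 + 8)))) = 1/((-27 - 1*27)/(9*(195 + 7*27))) = 1/((-27 - 27)/(9*(195 + 189))) = 1/((⅑)*(-54)/384) = 1/((⅑)*(1/384)*(-54)) = 1/(-1/64) = -64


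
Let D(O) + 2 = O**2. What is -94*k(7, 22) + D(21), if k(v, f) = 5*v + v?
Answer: -3509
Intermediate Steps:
D(O) = -2 + O**2
k(v, f) = 6*v
-94*k(7, 22) + D(21) = -564*7 + (-2 + 21**2) = -94*42 + (-2 + 441) = -3948 + 439 = -3509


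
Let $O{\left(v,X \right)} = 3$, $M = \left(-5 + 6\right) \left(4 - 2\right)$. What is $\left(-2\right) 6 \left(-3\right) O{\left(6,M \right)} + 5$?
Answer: $113$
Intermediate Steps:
$M = 2$ ($M = 1 \cdot 2 = 2$)
$\left(-2\right) 6 \left(-3\right) O{\left(6,M \right)} + 5 = \left(-2\right) 6 \left(-3\right) 3 + 5 = \left(-12\right) \left(-3\right) 3 + 5 = 36 \cdot 3 + 5 = 108 + 5 = 113$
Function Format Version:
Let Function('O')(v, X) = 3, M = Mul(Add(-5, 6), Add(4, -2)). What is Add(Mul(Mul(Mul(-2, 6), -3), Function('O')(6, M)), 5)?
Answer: 113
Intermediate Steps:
M = 2 (M = Mul(1, 2) = 2)
Add(Mul(Mul(Mul(-2, 6), -3), Function('O')(6, M)), 5) = Add(Mul(Mul(Mul(-2, 6), -3), 3), 5) = Add(Mul(Mul(-12, -3), 3), 5) = Add(Mul(36, 3), 5) = Add(108, 5) = 113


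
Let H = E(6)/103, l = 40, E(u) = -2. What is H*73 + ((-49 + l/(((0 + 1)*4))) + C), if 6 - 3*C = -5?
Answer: -11356/309 ≈ -36.751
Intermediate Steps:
C = 11/3 (C = 2 - ⅓*(-5) = 2 + 5/3 = 11/3 ≈ 3.6667)
H = -2/103 ≈ -0.019417
H*73 + ((-49 + l/(((0 + 1)*4))) + C) = -2/103*73 + ((-49 + 40/(((0 + 1)*4))) + 11/3) = -146/103 + ((-49 + 40/((1*4))) + 11/3) = -146/103 + ((-49 + 40/4) + 11/3) = -146/103 + ((-49 + 40*(¼)) + 11/3) = -146/103 + ((-49 + 10) + 11/3) = -146/103 + (-39 + 11/3) = -146/103 - 106/3 = -11356/309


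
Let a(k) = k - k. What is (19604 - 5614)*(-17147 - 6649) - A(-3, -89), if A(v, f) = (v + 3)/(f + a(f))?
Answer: -332906040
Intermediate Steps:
a(k) = 0
A(v, f) = (3 + v)/f (A(v, f) = (v + 3)/(f + 0) = (3 + v)/f)
(19604 - 5614)*(-17147 - 6649) - A(-3, -89) = (19604 - 5614)*(-17147 - 6649) - (3 - 3)/(-89) = 13990*(-23796) - (-1)*0/89 = -332906040 - 1*0 = -332906040 + 0 = -332906040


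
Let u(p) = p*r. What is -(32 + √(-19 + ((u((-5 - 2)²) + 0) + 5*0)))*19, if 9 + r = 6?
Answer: -608 - 19*I*√166 ≈ -608.0 - 244.8*I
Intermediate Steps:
r = -3 (r = -9 + 6 = -3)
u(p) = -3*p (u(p) = p*(-3) = -3*p)
-(32 + √(-19 + ((u((-5 - 2)²) + 0) + 5*0)))*19 = -(32 + √(-19 + ((-3*(-5 - 2)² + 0) + 5*0)))*19 = -(32 + √(-19 + ((-3*(-7)² + 0) + 0)))*19 = -(32 + √(-19 + ((-3*49 + 0) + 0)))*19 = -(32 + √(-19 + ((-147 + 0) + 0)))*19 = -(32 + √(-19 + (-147 + 0)))*19 = -(32 + √(-19 - 147))*19 = -(32 + √(-166))*19 = -(32 + I*√166)*19 = -(608 + 19*I*√166) = -608 - 19*I*√166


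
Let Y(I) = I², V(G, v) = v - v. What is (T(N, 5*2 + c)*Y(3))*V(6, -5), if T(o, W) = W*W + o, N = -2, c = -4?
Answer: 0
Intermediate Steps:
T(o, W) = o + W² (T(o, W) = W² + o = o + W²)
V(G, v) = 0
(T(N, 5*2 + c)*Y(3))*V(6, -5) = ((-2 + (5*2 - 4)²)*3²)*0 = ((-2 + (10 - 4)²)*9)*0 = ((-2 + 6²)*9)*0 = ((-2 + 36)*9)*0 = (34*9)*0 = 306*0 = 0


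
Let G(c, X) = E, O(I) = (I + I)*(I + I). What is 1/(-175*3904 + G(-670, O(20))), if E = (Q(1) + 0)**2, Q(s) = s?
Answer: -1/683199 ≈ -1.4637e-6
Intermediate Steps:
O(I) = 4*I**2 (O(I) = (2*I)*(2*I) = 4*I**2)
E = 1 (E = (1 + 0)**2 = 1**2 = 1)
G(c, X) = 1
1/(-175*3904 + G(-670, O(20))) = 1/(-175*3904 + 1) = 1/(-683200 + 1) = 1/(-683199) = -1/683199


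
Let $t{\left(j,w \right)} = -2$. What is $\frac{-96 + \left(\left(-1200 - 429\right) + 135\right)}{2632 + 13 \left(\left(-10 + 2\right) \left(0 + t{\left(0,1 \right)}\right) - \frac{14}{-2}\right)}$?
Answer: $- \frac{530}{977} \approx -0.54248$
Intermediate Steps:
$\frac{-96 + \left(\left(-1200 - 429\right) + 135\right)}{2632 + 13 \left(\left(-10 + 2\right) \left(0 + t{\left(0,1 \right)}\right) - \frac{14}{-2}\right)} = \frac{-96 + \left(\left(-1200 - 429\right) + 135\right)}{2632 + 13 \left(\left(-10 + 2\right) \left(0 - 2\right) - \frac{14}{-2}\right)} = \frac{-96 + \left(-1629 + 135\right)}{2632 + 13 \left(\left(-8\right) \left(-2\right) - -7\right)} = \frac{-96 - 1494}{2632 + 13 \left(16 + 7\right)} = - \frac{1590}{2632 + 13 \cdot 23} = - \frac{1590}{2632 + 299} = - \frac{1590}{2931} = \left(-1590\right) \frac{1}{2931} = - \frac{530}{977}$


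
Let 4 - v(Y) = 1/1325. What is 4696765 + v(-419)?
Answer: 6223218924/1325 ≈ 4.6968e+6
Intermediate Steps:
v(Y) = 5299/1325 (v(Y) = 4 - 1/1325 = 5299/1325)
4696765 + v(-419) = 4696765 + 5299/1325 = 6223218924/1325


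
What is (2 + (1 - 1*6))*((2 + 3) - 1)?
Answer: -12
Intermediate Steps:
(2 + (1 - 1*6))*((2 + 3) - 1) = (2 + (1 - 6))*(5 - 1) = (2 - 5)*4 = -3*4 = -12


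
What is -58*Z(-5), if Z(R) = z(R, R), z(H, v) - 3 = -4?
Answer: 58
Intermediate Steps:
z(H, v) = -1 (z(H, v) = 3 - 4 = -1)
Z(R) = -1
-58*Z(-5) = -58*(-1) = 58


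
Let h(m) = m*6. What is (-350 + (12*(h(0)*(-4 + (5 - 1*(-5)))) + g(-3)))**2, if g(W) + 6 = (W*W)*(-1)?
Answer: 133225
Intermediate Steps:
g(W) = -6 - W**2 (g(W) = -6 + (W*W)*(-1) = -6 + W**2*(-1) = -6 - W**2)
h(m) = 6*m
(-350 + (12*(h(0)*(-4 + (5 - 1*(-5)))) + g(-3)))**2 = (-350 + (12*((6*0)*(-4 + (5 - 1*(-5)))) + (-6 - 1*(-3)**2)))**2 = (-350 + (12*(0*(-4 + (5 + 5))) + (-6 - 1*9)))**2 = (-350 + (12*(0*(-4 + 10)) + (-6 - 9)))**2 = (-350 + (12*(0*6) - 15))**2 = (-350 + (12*0 - 15))**2 = (-350 + (0 - 15))**2 = (-350 - 15)**2 = (-365)**2 = 133225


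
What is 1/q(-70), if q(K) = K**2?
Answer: 1/4900 ≈ 0.00020408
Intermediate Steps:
1/q(-70) = 1/((-70)**2) = 1/4900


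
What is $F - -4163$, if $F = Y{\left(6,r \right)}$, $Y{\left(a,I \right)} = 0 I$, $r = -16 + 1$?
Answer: $4163$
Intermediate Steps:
$r = -15$
$Y{\left(a,I \right)} = 0$
$F = 0$
$F - -4163 = 0 - -4163 = 0 + 4163 = 4163$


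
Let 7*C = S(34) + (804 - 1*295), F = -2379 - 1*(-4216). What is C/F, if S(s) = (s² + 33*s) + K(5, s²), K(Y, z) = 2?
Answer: 2789/12859 ≈ 0.21689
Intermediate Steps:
S(s) = 2 + s² + 33*s (S(s) = (s² + 33*s) + 2 = 2 + s² + 33*s)
F = 1837 (F = -2379 + 4216 = 1837)
C = 2789/7 (C = ((2 + 34² + 33*34) + (804 - 1*295))/7 = ((2 + 1156 + 1122) + (804 - 295))/7 = (2280 + 509)/7 = (⅐)*2789 = 2789/7 ≈ 398.43)
C/F = (2789/7)/1837 = (2789/7)*(1/1837) = 2789/12859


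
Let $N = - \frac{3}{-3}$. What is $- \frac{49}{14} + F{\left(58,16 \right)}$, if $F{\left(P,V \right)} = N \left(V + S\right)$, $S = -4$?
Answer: $\frac{17}{2} \approx 8.5$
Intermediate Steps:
$N = 1$ ($N = \left(-3\right) \left(- \frac{1}{3}\right) = 1$)
$F{\left(P,V \right)} = -4 + V$ ($F{\left(P,V \right)} = 1 \left(V - 4\right) = 1 \left(-4 + V\right) = -4 + V$)
$- \frac{49}{14} + F{\left(58,16 \right)} = - \frac{49}{14} + \left(-4 + 16\right) = \left(-49\right) \frac{1}{14} + 12 = - \frac{7}{2} + 12 = \frac{17}{2}$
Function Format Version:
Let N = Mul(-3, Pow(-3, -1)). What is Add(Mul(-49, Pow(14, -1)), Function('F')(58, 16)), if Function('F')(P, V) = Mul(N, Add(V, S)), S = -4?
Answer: Rational(17, 2) ≈ 8.5000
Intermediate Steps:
N = 1 (N = Mul(-3, Rational(-1, 3)) = 1)
Function('F')(P, V) = Add(-4, V) (Function('F')(P, V) = Mul(1, Add(V, -4)) = Mul(1, Add(-4, V)) = Add(-4, V))
Add(Mul(-49, Pow(14, -1)), Function('F')(58, 16)) = Add(Mul(-49, Pow(14, -1)), Add(-4, 16)) = Add(Mul(-49, Rational(1, 14)), 12) = Add(Rational(-7, 2), 12) = Rational(17, 2)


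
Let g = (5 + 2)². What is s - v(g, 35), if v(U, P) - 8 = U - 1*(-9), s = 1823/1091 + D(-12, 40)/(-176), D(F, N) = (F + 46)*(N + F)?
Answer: -1673855/24002 ≈ -69.738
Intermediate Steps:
D(F, N) = (46 + F)*(F + N)
g = 49 (g = 7² = 49)
s = -89723/24002 (s = 1823/1091 + ((-12)² + 46*(-12) + 46*40 - 12*40)/(-176) = 1823*(1/1091) + (144 - 552 + 1840 - 480)*(-1/176) = 1823/1091 + 952*(-1/176) = 1823/1091 - 119/22 = -89723/24002 ≈ -3.7381)
v(U, P) = 17 + U (v(U, P) = 8 + (U - 1*(-9)) = 8 + (U + 9) = 8 + (9 + U) = 17 + U)
s - v(g, 35) = -89723/24002 - (17 + 49) = -89723/24002 - 1*66 = -89723/24002 - 66 = -1673855/24002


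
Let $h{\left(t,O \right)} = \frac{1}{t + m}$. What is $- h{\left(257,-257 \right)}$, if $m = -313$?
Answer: $\frac{1}{56} \approx 0.017857$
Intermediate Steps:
$h{\left(t,O \right)} = \frac{1}{-313 + t}$ ($h{\left(t,O \right)} = \frac{1}{t - 313} = \frac{1}{-313 + t}$)
$- h{\left(257,-257 \right)} = - \frac{1}{-313 + 257} = - \frac{1}{-56} = \left(-1\right) \left(- \frac{1}{56}\right) = \frac{1}{56}$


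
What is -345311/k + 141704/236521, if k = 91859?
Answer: -68656515295/21726582539 ≈ -3.1600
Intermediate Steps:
-345311/k + 141704/236521 = -345311/91859 + 141704/236521 = -68656515295/21726582539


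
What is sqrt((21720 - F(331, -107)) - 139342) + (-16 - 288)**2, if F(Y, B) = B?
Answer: 92416 + I*sqrt(117515) ≈ 92416.0 + 342.8*I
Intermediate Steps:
sqrt((21720 - F(331, -107)) - 139342) + (-16 - 288)**2 = sqrt((21720 - 1*(-107)) - 139342) + (-16 - 288)**2 = sqrt((21720 + 107) - 139342) + (-304)**2 = sqrt(21827 - 139342) + 92416 = sqrt(-117515) + 92416 = I*sqrt(117515) + 92416 = 92416 + I*sqrt(117515)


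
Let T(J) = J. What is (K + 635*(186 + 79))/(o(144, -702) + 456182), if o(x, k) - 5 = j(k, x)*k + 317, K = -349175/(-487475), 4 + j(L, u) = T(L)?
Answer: 273434016/1547109157 ≈ 0.17674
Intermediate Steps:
j(L, u) = -4 + L
K = 13967/19499 (K = -349175*(-1/487475) = 13967/19499 ≈ 0.71629)
o(x, k) = 322 + k*(-4 + k) (o(x, k) = 5 + ((-4 + k)*k + 317) = 5 + (k*(-4 + k) + 317) = 5 + (317 + k*(-4 + k)) = 322 + k*(-4 + k))
(K + 635*(186 + 79))/(o(144, -702) + 456182) = (13967/19499 + 635*(186 + 79))/((322 - 702*(-4 - 702)) + 456182) = (13967/19499 + 635*265)/((322 - 702*(-706)) + 456182) = (13967/19499 + 168275)/((322 + 495612) + 456182) = 3281208192/(19499*(495934 + 456182)) = (3281208192/19499)/952116 = (3281208192/19499)*(1/952116) = 273434016/1547109157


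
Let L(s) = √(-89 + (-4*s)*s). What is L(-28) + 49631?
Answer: 49631 + 5*I*√129 ≈ 49631.0 + 56.789*I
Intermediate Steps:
L(s) = √(-89 - 4*s²)
L(-28) + 49631 = √(-89 - 4*(-28)²) + 49631 = √(-89 - 4*784) + 49631 = √(-89 - 3136) + 49631 = √(-3225) + 49631 = 5*I*√129 + 49631 = 49631 + 5*I*√129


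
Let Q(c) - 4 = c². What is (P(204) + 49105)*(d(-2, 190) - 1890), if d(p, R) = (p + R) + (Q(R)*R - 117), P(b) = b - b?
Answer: 336759192805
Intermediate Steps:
P(b) = 0
Q(c) = 4 + c²
d(p, R) = -117 + R + p + R*(4 + R²) (d(p, R) = (p + R) + ((4 + R²)*R - 117) = (R + p) + (R*(4 + R²) - 117) = (R + p) + (-117 + R*(4 + R²)) = -117 + R + p + R*(4 + R²))
(P(204) + 49105)*(d(-2, 190) - 1890) = (0 + 49105)*((-117 - 2 + 190³ + 5*190) - 1890) = 49105*((-117 - 2 + 6859000 + 950) - 1890) = 49105*(6859831 - 1890) = 49105*6857941 = 336759192805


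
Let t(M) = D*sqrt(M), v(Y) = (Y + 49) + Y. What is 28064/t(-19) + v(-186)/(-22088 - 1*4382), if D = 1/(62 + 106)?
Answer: 323/26470 - 4714752*I*sqrt(19)/19 ≈ 0.012202 - 1.0816e+6*I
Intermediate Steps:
v(Y) = 49 + 2*Y (v(Y) = (49 + Y) + Y = 49 + 2*Y)
D = 1/168 ≈ 0.0059524
t(M) = sqrt(M)/168
28064/t(-19) + v(-186)/(-22088 - 1*4382) = 28064/((sqrt(-19)/168)) + (49 + 2*(-186))/(-22088 - 1*4382) = 28064/(((I*sqrt(19))/168)) + (49 - 372)/(-22088 - 4382) = 28064/((I*sqrt(19)/168)) - 323/(-26470) = 28064*(-168*I*sqrt(19)/19) - 323*(-1/26470) = -4714752*I*sqrt(19)/19 + 323/26470 = 323/26470 - 4714752*I*sqrt(19)/19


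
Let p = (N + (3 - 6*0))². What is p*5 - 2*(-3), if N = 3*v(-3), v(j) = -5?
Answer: 726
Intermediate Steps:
N = -15 (N = 3*(-5) = -15)
p = 144 (p = (-15 + (3 - 6*0))² = (-15 + (3 - 1*0))² = (-15 + (3 + 0))² = (-15 + 3)² = (-12)² = 144)
p*5 - 2*(-3) = 144*5 - 2*(-3) = 720 + 6 = 726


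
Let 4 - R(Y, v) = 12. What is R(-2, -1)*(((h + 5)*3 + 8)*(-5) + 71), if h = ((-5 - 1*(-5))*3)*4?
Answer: 352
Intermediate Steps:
R(Y, v) = -8 (R(Y, v) = 4 - 1*12 = 4 - 12 = -8)
h = 0 (h = ((-5 + 5)*3)*4 = (0*3)*4 = 0*4 = 0)
R(-2, -1)*(((h + 5)*3 + 8)*(-5) + 71) = -8*(((0 + 5)*3 + 8)*(-5) + 71) = -8*((5*3 + 8)*(-5) + 71) = -8*((15 + 8)*(-5) + 71) = -8*(23*(-5) + 71) = -8*(-115 + 71) = -8*(-44) = 352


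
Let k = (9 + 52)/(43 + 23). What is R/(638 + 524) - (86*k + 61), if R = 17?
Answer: -5386471/38346 ≈ -140.47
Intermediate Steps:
k = 61/66 ≈ 0.92424
R/(638 + 524) - (86*k + 61) = 17/(638 + 524) - (86*(61/66) + 61) = 17/1162 - (2623/33 + 61) = 17*(1/1162) - 1*4636/33 = 17/1162 - 4636/33 = -5386471/38346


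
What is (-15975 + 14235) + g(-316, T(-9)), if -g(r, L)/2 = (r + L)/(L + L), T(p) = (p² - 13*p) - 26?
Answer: -74784/43 ≈ -1739.2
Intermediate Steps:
T(p) = -26 + p² - 13*p
g(r, L) = -(L + r)/L (g(r, L) = -2*(r + L)/(L + L) = -2*(L + r)/(2*L) = -2*(L + r)*1/(2*L) = -(L + r)/L)
(-15975 + 14235) + g(-316, T(-9)) = (-15975 + 14235) + (-(-26 + (-9)² - 13*(-9)) - 1*(-316))/(-26 + (-9)² - 13*(-9)) = -1740 + (-(-26 + 81 + 117) + 316)/(-26 + 81 + 117) = -1740 + (-1*172 + 316)/172 = -1740 + (-172 + 316)/172 = -1740 + (1/172)*144 = -1740 + 36/43 = -74784/43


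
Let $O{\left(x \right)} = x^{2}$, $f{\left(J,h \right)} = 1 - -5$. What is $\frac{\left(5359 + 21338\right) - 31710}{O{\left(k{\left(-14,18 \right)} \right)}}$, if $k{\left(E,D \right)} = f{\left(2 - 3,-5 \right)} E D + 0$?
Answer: $- \frac{557}{254016} \approx -0.0021928$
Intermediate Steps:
$f{\left(J,h \right)} = 6$ ($f{\left(J,h \right)} = 1 + 5 = 6$)
$k{\left(E,D \right)} = 6 D E$ ($k{\left(E,D \right)} = 6 E D + 0 = 6 D E + 0 = 6 D E$)
$\frac{\left(5359 + 21338\right) - 31710}{O{\left(k{\left(-14,18 \right)} \right)}} = \frac{\left(5359 + 21338\right) - 31710}{\left(6 \cdot 18 \left(-14\right)\right)^{2}} = \frac{26697 - 31710}{\left(-1512\right)^{2}} = - \frac{5013}{2286144} = \left(-5013\right) \frac{1}{2286144} = - \frac{557}{254016}$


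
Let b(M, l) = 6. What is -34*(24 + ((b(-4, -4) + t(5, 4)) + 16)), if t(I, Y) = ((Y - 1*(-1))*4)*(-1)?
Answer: -884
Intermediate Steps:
t(I, Y) = -4 - 4*Y (t(I, Y) = ((Y + 1)*4)*(-1) = ((1 + Y)*4)*(-1) = (4 + 4*Y)*(-1) = -4 - 4*Y)
-34*(24 + ((b(-4, -4) + t(5, 4)) + 16)) = -34*(24 + ((6 + (-4 - 4*4)) + 16)) = -34*(24 + ((6 + (-4 - 16)) + 16)) = -34*(24 + ((6 - 20) + 16)) = -34*(24 + (-14 + 16)) = -34*(24 + 2) = -34*26 = -884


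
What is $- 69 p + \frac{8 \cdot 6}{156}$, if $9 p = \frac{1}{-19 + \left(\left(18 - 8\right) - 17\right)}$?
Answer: $\frac{47}{78} \approx 0.60256$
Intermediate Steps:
$p = - \frac{1}{234}$ ($p = \frac{1}{9 \left(-19 + \left(\left(18 - 8\right) - 17\right)\right)} = \frac{1}{9 \left(-19 + \left(10 - 17\right)\right)} = \frac{1}{9 \left(-19 - 7\right)} = \frac{1}{9 \left(-26\right)} = \frac{1}{9} \left(- \frac{1}{26}\right) = - \frac{1}{234} \approx -0.0042735$)
$- 69 p + \frac{8 \cdot 6}{156} = \left(-69\right) \left(- \frac{1}{234}\right) + \frac{8 \cdot 6}{156} = \frac{23}{78} + 48 \cdot \frac{1}{156} = \frac{23}{78} + \frac{4}{13} = \frac{47}{78}$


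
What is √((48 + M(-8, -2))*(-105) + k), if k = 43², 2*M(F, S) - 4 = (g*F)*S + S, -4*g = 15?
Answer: I*√146 ≈ 12.083*I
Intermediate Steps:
g = -15/4 (g = -¼*15 = -15/4 ≈ -3.7500)
M(F, S) = 2 + S/2 - 15*F*S/8 (M(F, S) = 2 + ((-15*F/4)*S + S)/2 = 2 + (-15*F*S/4 + S)/2 = 2 + (S - 15*F*S/4)/2 = 2 + (S/2 - 15*F*S/8) = 2 + S/2 - 15*F*S/8)
k = 1849
√((48 + M(-8, -2))*(-105) + k) = √((48 + (2 + (½)*(-2) - 15/8*(-8)*(-2)))*(-105) + 1849) = √((48 + (2 - 1 - 30))*(-105) + 1849) = √((48 - 29)*(-105) + 1849) = √(19*(-105) + 1849) = √(-1995 + 1849) = √(-146) = I*√146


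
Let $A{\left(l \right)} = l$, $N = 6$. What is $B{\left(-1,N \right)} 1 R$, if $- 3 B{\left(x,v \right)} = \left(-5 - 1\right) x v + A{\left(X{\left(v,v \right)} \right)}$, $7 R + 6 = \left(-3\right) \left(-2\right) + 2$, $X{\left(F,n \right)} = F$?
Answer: $-4$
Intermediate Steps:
$R = \frac{2}{7}$ ($R = - \frac{6}{7} + \frac{\left(-3\right) \left(-2\right) + 2}{7} = - \frac{6}{7} + \frac{6 + 2}{7} = - \frac{6}{7} + \frac{1}{7} \cdot 8 = - \frac{6}{7} + \frac{8}{7} = \frac{2}{7} \approx 0.28571$)
$B{\left(x,v \right)} = - \frac{v}{3} + 2 v x$ ($B{\left(x,v \right)} = - \frac{\left(-5 - 1\right) x v + v}{3} = - \frac{- 6 x v + v}{3} = - \frac{- 6 v x + v}{3} = - \frac{v - 6 v x}{3} = - \frac{v}{3} + 2 v x$)
$B{\left(-1,N \right)} 1 R = \frac{1}{3} \cdot 6 \left(-1 + 6 \left(-1\right)\right) 1 \cdot \frac{2}{7} = \frac{1}{3} \cdot 6 \left(-1 - 6\right) 1 \cdot \frac{2}{7} = \frac{1}{3} \cdot 6 \left(-7\right) 1 \cdot \frac{2}{7} = \left(-14\right) 1 \cdot \frac{2}{7} = \left(-14\right) \frac{2}{7} = -4$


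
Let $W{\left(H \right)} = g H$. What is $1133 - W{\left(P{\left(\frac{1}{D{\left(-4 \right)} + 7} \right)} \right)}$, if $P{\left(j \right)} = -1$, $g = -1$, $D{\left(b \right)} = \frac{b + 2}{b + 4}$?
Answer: $1132$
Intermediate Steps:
$D{\left(b \right)} = \frac{2 + b}{4 + b}$
$W{\left(H \right)} = - H$
$1133 - W{\left(P{\left(\frac{1}{D{\left(-4 \right)} + 7} \right)} \right)} = 1133 - \left(-1\right) \left(-1\right) = 1133 - 1 = 1132$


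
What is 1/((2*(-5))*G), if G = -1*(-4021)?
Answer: -1/40210 ≈ -2.4869e-5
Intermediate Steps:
G = 4021
1/((2*(-5))*G) = 1/((2*(-5))*4021) = 1/(-10*4021) = 1/(-40210) = -1/40210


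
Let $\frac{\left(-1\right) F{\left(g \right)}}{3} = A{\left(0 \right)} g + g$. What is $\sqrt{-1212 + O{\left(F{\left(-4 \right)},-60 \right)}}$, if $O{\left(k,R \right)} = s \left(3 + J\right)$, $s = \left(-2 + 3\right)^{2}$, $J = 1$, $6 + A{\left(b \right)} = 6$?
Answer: $2 i \sqrt{302} \approx 34.756 i$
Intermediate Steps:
$A{\left(b \right)} = 0$ ($A{\left(b \right)} = -6 + 6 = 0$)
$F{\left(g \right)} = - 3 g$ ($F{\left(g \right)} = - 3 \left(0 g + g\right) = - 3 \left(0 + g\right) = - 3 g$)
$s = 1$ ($s = 1^{2} = 1$)
$O{\left(k,R \right)} = 4$ ($O{\left(k,R \right)} = 1 \left(3 + 1\right) = 1 \cdot 4 = 4$)
$\sqrt{-1212 + O{\left(F{\left(-4 \right)},-60 \right)}} = \sqrt{-1212 + 4} = \sqrt{-1208} = 2 i \sqrt{302}$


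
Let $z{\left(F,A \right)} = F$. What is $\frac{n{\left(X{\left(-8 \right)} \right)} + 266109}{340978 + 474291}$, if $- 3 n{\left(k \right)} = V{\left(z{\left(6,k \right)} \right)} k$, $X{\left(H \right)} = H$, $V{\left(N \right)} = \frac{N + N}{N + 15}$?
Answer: $\frac{5588321}{17120649} \approx 0.32641$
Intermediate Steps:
$V{\left(N \right)} = \frac{2 N}{15 + N}$
$n{\left(k \right)} = - \frac{4 k}{21}$ ($n{\left(k \right)} = - \frac{2 \cdot 6 \frac{1}{15 + 6} k}{3} = - \frac{2 \cdot 6 \cdot \frac{1}{21} k}{3} = - \frac{\frac{4}{7} k}{3} = - \frac{4 k}{21}$)
$\frac{n{\left(X{\left(-8 \right)} \right)} + 266109}{340978 + 474291} = \frac{\left(- \frac{4}{21}\right) \left(-8\right) + 266109}{340978 + 474291} = \frac{\frac{32}{21} + 266109}{815269} = \frac{5588321}{21} \cdot \frac{1}{815269} = \frac{5588321}{17120649}$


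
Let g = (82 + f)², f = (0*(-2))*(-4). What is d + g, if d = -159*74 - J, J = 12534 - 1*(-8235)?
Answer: -25811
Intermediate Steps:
f = 0 (f = 0*(-4) = 0)
g = 6724 (g = (82 + 0)² = 82² = 6724)
J = 20769 (J = 12534 + 8235 = 20769)
d = -32535 (d = -159*74 - 1*20769 = -11766 - 20769 = -32535)
d + g = -32535 + 6724 = -25811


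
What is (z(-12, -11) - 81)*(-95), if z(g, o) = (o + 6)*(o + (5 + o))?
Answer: -380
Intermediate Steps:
z(g, o) = (5 + 2*o)*(6 + o) (z(g, o) = (6 + o)*(5 + 2*o) = (5 + 2*o)*(6 + o))
(z(-12, -11) - 81)*(-95) = ((30 + 2*(-11)² + 17*(-11)) - 81)*(-95) = ((30 + 2*121 - 187) - 81)*(-95) = ((30 + 242 - 187) - 81)*(-95) = (85 - 81)*(-95) = 4*(-95) = -380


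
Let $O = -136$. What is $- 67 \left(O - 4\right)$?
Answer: $9380$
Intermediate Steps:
$- 67 \left(O - 4\right) = - 67 \left(-136 - 4\right) = \left(-67\right) \left(-140\right) = 9380$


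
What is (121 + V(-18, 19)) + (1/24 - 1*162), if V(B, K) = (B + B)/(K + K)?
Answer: -19109/456 ≈ -41.906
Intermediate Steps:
V(B, K) = B/K (V(B, K) = (2*B)/((2*K)) = (2*B)*(1/(2*K)) = B/K)
(121 + V(-18, 19)) + (1/24 - 1*162) = (121 - 18/19) + (1/24 - 1*162) = (121 - 18*1/19) + (1/24 - 162) = (121 - 18/19) - 3887/24 = 2281/19 - 3887/24 = -19109/456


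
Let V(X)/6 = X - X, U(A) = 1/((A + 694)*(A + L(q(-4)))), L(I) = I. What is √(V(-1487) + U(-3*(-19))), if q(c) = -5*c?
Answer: √57827/57827 ≈ 0.0041585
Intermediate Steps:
U(A) = 1/((20 + A)*(694 + A)) (U(A) = 1/((A + 694)*(A - 5*(-4))) = 1/((694 + A)*(A + 20)) = 1/((694 + A)*(20 + A)) = 1/((20 + A)*(694 + A)))
V(X) = 0 (V(X) = 6*(X - X) = 6*0 = 0)
√(V(-1487) + U(-3*(-19))) = √(0 + 1/(13880 + (-3*(-19))² + 714*(-3*(-19)))) = √(0 + 1/(13880 + 57² + 714*57)) = √(0 + 1/(13880 + 3249 + 40698)) = √(0 + 1/57827) = √(1/57827) = √57827/57827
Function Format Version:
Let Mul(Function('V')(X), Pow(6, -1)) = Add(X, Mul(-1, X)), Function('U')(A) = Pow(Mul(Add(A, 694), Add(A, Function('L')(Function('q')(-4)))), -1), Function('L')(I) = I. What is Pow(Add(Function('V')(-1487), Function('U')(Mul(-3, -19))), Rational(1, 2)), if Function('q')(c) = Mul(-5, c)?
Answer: Mul(Rational(1, 57827), Pow(57827, Rational(1, 2))) ≈ 0.0041585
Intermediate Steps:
Function('U')(A) = Mul(Pow(Add(20, A), -1), Pow(Add(694, A), -1)) (Function('U')(A) = Pow(Mul(Add(A, 694), Add(A, Mul(-5, -4))), -1) = Pow(Mul(Add(694, A), Add(A, 20)), -1) = Pow(Mul(Add(694, A), Add(20, A)), -1) = Pow(Mul(Add(20, A), Add(694, A)), -1) = Mul(Pow(Add(20, A), -1), Pow(Add(694, A), -1)))
Function('V')(X) = 0 (Function('V')(X) = Mul(6, Add(X, Mul(-1, X))) = Mul(6, 0) = 0)
Pow(Add(Function('V')(-1487), Function('U')(Mul(-3, -19))), Rational(1, 2)) = Pow(Add(0, Pow(Add(13880, Pow(Mul(-3, -19), 2), Mul(714, Mul(-3, -19))), -1)), Rational(1, 2)) = Pow(Add(0, Pow(Add(13880, Pow(57, 2), Mul(714, 57)), -1)), Rational(1, 2)) = Pow(Add(0, Pow(Add(13880, 3249, 40698), -1)), Rational(1, 2)) = Pow(Add(0, Pow(57827, -1)), Rational(1, 2)) = Pow(Add(0, Rational(1, 57827)), Rational(1, 2)) = Pow(Rational(1, 57827), Rational(1, 2)) = Mul(Rational(1, 57827), Pow(57827, Rational(1, 2)))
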